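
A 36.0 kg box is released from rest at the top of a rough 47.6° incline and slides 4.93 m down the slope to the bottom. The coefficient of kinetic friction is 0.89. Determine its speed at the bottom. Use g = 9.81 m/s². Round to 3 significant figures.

Taking the bottom as reference, mgh = ½mv² + μ_k N L with h = L sinθ, N = mg cosθ:
mgh = mgL sinθ = (36.0)(9.81)(4.93)sin47.6° = 1285.7 J
W_f = μ_k mg cosθ · L = (0.89)(36.0)(9.81)cos47.6°·4.93 = 1045 J
½mv² = 1285.7 − 1045 = 240.84 J
v = √(2 × 240.84/36.0) = 3.658 m/s

v = 3.66 m/s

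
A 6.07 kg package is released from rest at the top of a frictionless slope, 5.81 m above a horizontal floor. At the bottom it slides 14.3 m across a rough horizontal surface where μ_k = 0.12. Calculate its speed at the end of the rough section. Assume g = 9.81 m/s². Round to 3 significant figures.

v = 8.96 m/s

Energy at the top = energy at the end + work done against friction:
mgh = ½mv² + μ_k m g d
W_f = μ_k mg d = (0.12)(6.07)(9.81)(14.3) = 102.2 J
½mv² = mgh − W_f = 345.97 − 102.2 = 243.78 J
v = √(2 × 243.78/6.07) = 8.962 m/s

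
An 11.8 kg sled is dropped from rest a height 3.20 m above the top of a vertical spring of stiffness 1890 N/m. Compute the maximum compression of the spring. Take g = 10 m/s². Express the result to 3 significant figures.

Take the reference level at the top of the uncompressed spring. At max compression the sled has fallen H + x and is momentarily at rest:
mg(H + x) = ½kx²
½(1890)x² − (11.8)(10)x − (11.8)(10)(3.20) = 0
945.0x² − 118.0x − 377.6 = 0
x = [118.0 + √(13924 + 1.4273e+06)]/(2 × 945.0) = 0.6976 m

x = 0.698 m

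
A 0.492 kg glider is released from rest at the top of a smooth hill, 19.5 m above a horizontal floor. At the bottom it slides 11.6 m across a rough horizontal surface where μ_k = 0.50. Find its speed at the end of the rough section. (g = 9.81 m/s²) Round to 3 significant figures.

v = 16.4 m/s

Applying the work–energy principle:
mgh = ½mv² + μ_k m g d
W_f = μ_k mg d = (0.50)(0.492)(9.81)(11.6) = 27.99 J
½mv² = mgh − W_f = 94.117 − 27.99 = 66.123 J
v = √(2 × 66.123/0.492) = 16.39 m/s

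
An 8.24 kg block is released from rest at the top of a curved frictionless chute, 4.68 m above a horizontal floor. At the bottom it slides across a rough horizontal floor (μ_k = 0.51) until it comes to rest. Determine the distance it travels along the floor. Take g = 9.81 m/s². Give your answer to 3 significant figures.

Energy bookkeeping (friction removes W_f = μ_k N d):
At rest all PE has been dissipated by friction: mgh = μ_k m g d
d = h/μ_k = 4.68/0.51 = 9.176 m

d = 9.18 m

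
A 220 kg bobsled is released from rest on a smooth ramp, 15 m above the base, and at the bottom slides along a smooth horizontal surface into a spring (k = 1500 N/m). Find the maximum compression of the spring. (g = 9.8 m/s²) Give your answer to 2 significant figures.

x = 6.6 m

Gravitational PE at the top equals spring PE at max compression: mgh = ½kx²
x = √(2mgh/k) = √(2 × 220 × 9.8 × 15 / 1500) = 6.567 m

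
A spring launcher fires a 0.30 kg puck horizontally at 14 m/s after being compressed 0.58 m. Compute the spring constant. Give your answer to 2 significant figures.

k = 170 N/m

Energy stored in the spring equals the launch KE: ½kx² = ½mv²
k = mv²/x² = (0.30)(14)²/(0.58)² = 174.8 N/m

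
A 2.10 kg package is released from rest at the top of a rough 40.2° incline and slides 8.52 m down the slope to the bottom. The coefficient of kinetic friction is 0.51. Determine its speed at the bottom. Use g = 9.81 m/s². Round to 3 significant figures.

Taking the bottom as reference, mgh = ½mv² + μ_k N L with h = L sinθ, N = mg cosθ:
mgh = mgL sinθ = (2.10)(9.81)(8.52)sin40.2° = 113.29 J
W_f = μ_k mg cosθ · L = (0.51)(2.10)(9.81)cos40.2°·8.52 = 68.37 J
½mv² = 113.29 − 68.37 = 44.920 J
v = √(2 × 44.920/2.10) = 6.541 m/s

v = 6.54 m/s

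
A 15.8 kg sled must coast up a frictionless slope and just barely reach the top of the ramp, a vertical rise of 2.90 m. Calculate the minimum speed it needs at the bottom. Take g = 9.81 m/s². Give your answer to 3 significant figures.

At the top it is momentarily at rest, so all KE converts to PE: ½mv² = mgh
v = √(2gh) = √(2 × 9.81 × 2.90) = 7.543 m/s

v = 7.54 m/s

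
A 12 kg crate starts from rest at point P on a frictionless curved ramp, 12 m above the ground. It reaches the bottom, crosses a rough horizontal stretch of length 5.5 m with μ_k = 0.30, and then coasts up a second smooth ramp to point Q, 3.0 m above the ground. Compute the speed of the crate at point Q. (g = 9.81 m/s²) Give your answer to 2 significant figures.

Energy at P: mgh₁ = (12)(9.81)(12) = 1412.6 J
Friction loss: W_f = μ_k mg d = 194.2 J
At Q: ½mv² + mgh₂ = mgh₁ − W_f
½mv² = 1412.6 − 194.2 − 353.16 = 865.24 J
v = √(2 × 865.24/12) = 12.01 m/s

v = 12 m/s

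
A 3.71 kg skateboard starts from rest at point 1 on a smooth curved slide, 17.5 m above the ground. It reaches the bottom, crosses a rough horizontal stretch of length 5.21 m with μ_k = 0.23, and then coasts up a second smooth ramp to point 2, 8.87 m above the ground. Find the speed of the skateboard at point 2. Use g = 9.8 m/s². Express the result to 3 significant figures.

Energy at 1: mgh₁ = (3.71)(9.8)(17.5) = 636.27 J
Friction loss: W_f = μ_k mg d = 43.57 J
At 2: ½mv² + mgh₂ = mgh₁ − W_f
½mv² = 636.27 − 43.57 − 322.50 = 270.20 J
v = √(2 × 270.20/3.71) = 12.07 m/s

v = 12.1 m/s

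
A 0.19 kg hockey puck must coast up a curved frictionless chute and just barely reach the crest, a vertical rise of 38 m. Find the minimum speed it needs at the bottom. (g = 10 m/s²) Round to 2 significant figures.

At the top it is momentarily at rest, so all KE converts to PE: ½mv² = mgh
v = √(2gh) = √(2 × 10 × 38) = 27.57 m/s

v = 28 m/s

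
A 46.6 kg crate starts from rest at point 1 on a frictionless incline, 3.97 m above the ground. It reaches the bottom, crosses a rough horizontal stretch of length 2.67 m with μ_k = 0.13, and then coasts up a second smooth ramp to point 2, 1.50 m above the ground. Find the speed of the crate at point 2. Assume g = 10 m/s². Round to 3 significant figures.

Energy at 1: mgh₁ = (46.6)(10)(3.97) = 1850.0 J
Friction loss: W_f = μ_k mg d = 161.7 J
At 2: ½mv² + mgh₂ = mgh₁ − W_f
½mv² = 1850.0 − 161.7 − 699.00 = 989.27 J
v = √(2 × 989.27/46.6) = 6.516 m/s

v = 6.52 m/s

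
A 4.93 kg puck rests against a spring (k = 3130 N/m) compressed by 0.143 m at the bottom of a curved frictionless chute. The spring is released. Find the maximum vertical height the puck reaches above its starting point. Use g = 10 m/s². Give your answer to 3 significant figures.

Energy conservation from release to the highest point: ½kx² = mgh
h = kx²/(2mg) = (3130)(0.143)²/(2 × 4.93 × 10) = 0.6491 m

h = 0.649 m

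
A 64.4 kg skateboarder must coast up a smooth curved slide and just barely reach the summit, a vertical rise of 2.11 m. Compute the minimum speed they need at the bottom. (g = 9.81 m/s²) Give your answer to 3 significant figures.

v = 6.43 m/s

At the top they are momentarily at rest, so all KE converts to PE: ½mv² = mgh
v = √(2gh) = √(2 × 9.81 × 2.11) = 6.434 m/s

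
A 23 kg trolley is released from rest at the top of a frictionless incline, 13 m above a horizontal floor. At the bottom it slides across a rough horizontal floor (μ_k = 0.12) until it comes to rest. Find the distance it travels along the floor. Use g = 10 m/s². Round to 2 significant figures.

d = 110 m

Energy bookkeeping (friction removes W_f = μ_k N d):
At rest all PE has been dissipated by friction: mgh = μ_k m g d
d = h/μ_k = 13/0.12 = 108.3 m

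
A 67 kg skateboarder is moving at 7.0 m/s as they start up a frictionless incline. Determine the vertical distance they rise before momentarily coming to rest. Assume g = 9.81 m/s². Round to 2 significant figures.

By energy conservation, ½mv² = mgh
h = v²/(2g) = 7.0²/(2 × 9.81) = 2.497 m

h = 2.5 m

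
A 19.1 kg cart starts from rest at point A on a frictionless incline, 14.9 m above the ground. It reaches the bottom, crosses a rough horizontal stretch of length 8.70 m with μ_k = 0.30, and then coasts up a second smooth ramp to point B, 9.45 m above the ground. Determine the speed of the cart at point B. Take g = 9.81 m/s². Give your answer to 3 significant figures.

Energy at A: mgh₁ = (19.1)(9.81)(14.9) = 2791.8 J
Friction loss: W_f = μ_k mg d = 489.0 J
At B: ½mv² + mgh₂ = mgh₁ − W_f
½mv² = 2791.8 − 489.0 − 1770.7 = 532.13 J
v = √(2 × 532.13/19.1) = 7.465 m/s

v = 7.46 m/s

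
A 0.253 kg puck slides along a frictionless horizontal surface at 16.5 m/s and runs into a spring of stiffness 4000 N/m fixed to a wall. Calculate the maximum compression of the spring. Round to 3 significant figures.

Conservation of energy between contact and max compression: ½mv² = ½kx²
x = v√(m/k) = 16.5 × √(0.253/4000) = 0.1312 m

x = 0.131 m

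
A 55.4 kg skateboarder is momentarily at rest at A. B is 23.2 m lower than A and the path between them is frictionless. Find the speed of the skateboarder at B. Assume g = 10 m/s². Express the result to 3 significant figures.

v = 21.5 m/s

Energy conservation between the two points: mgh = ½mv²
v = √(2gh) = √(2 × 10 × 23.2) = √464.00 = 21.54 m/s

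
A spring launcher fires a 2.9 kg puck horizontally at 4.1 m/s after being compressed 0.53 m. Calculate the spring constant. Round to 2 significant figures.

k = 170 N/m

Spring PE at full compression equals KE at release: ½kx² = ½mv²
k = mv²/x² = (2.9)(4.1)²/(0.53)² = 173.5 N/m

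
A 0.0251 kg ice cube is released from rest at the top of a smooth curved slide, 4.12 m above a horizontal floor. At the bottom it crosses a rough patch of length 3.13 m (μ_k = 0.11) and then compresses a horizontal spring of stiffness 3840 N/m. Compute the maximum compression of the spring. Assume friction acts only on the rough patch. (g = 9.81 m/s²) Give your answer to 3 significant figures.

Initial energy: E₁ = mgh = (0.0251)(9.81)(4.12) = 1.0145 J
Friction removes W_f = μ_k mg d = (0.11)(0.0251)(9.81)(3.13) = 0.08478 J
Energy reaching the spring: E = 1.0145 − 0.08478 = 0.92969 J
At max compression ½kx² = E ⇒ x = √(2E/k) = √(2 × 0.92969/3840) = 0.02200 m

x = 0.0220 m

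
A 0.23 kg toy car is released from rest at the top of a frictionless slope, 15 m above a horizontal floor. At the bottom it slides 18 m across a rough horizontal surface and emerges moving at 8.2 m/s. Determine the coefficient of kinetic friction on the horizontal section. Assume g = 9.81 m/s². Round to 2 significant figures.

μ_k = 0.64

Applying the work–energy principle:
mgh = ½mv² + μ_k m g d
mgh = 33.845 J; ½mv² = 7.7326 J
W_f = 33.845 − 7.7326 = 26.11 J
μ_k = W_f/(mg·d) = 26.11/(2.256 × 18) = 0.6429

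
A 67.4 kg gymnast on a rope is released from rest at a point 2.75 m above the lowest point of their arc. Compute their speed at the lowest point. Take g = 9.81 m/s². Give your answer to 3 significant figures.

Equating total energy at the two states: mgh = ½mv²
v = √(2gh) = √(2 × 9.81 × 2.75) = √53.955 = 7.345 m/s

v = 7.35 m/s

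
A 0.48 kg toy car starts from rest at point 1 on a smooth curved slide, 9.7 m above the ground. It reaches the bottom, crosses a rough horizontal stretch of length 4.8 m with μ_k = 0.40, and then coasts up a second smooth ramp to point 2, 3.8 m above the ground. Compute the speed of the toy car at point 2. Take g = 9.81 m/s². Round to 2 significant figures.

v = 8.8 m/s

Energy at 1: mgh₁ = (0.48)(9.81)(9.7) = 45.675 J
Friction loss: W_f = μ_k mg d = 9.041 J
At 2: ½mv² + mgh₂ = mgh₁ − W_f
½mv² = 45.675 − 9.041 − 17.893 = 18.741 J
v = √(2 × 18.741/0.48) = 8.837 m/s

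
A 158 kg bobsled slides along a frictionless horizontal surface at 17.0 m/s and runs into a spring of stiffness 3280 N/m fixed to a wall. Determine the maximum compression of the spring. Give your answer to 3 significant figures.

x = 3.73 m

All KE is stored as spring PE at maximum compression: ½mv² = ½kx²
x = v√(m/k) = 17.0 × √(158/3280) = 3.731 m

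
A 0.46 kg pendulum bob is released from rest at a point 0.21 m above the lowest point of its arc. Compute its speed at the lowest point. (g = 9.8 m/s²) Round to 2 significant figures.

Equating total energy at the two states: mgh = ½mv²
v = √(2gh) = √(2 × 9.8 × 0.21) = √4.1160 = 2.029 m/s

v = 2.0 m/s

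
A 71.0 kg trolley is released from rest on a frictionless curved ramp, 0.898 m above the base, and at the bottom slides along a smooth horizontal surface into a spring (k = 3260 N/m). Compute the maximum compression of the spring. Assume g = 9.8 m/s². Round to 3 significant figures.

x = 0.619 m

Gravitational PE at the top equals spring PE at max compression: mgh = ½kx²
x = √(2mgh/k) = √(2 × 71.0 × 9.8 × 0.898 / 3260) = 0.6191 m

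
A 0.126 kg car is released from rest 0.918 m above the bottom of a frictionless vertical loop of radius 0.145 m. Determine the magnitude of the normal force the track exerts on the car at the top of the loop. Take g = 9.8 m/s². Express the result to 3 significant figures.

Energy from release to top (height 2r): mgh = ½mv_top² + mg(2r)
v_top² = 2g(h − 2r) = 2(9.8)(0.918 − 0.2900) = 12.309 m²/s²
At the top, both N and weight point toward the centre: N + mg = mv_top²/r
N = m(v_top²/r − g) = 0.126(12.309/0.145 − 9.8) = 9.461 N

N = 9.46 N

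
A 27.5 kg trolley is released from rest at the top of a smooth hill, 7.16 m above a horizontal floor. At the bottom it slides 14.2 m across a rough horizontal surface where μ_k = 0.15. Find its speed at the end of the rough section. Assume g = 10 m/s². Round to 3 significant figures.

v = 10.0 m/s

Applying the work–energy principle:
mgh = ½mv² + μ_k m g d
W_f = μ_k mg d = (0.15)(27.5)(10)(14.2) = 585.8 J
½mv² = mgh − W_f = 1969.0 − 585.8 = 1383.2 J
v = √(2 × 1383.2/27.5) = 10.03 m/s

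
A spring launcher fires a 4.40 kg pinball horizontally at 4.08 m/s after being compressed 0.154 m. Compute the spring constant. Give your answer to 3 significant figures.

k = 3090 N/m

½kx² = ½mv²
k = mv²/x² = (4.40)(4.08)²/(0.154)² = 3088 N/m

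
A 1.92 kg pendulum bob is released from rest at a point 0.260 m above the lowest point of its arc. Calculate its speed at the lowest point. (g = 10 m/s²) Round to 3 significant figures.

v = 2.28 m/s

Mechanical energy is conserved (no friction): mgh = ½mv²
v = √(2gh) = √(2 × 10 × 0.260) = √5.2000 = 2.280 m/s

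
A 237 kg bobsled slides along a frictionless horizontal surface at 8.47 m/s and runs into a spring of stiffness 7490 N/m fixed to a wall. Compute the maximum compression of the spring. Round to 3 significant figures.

x = 1.51 m

All KE is stored as spring PE at maximum compression: ½mv² = ½kx²
x = v√(m/k) = 8.47 × √(237/7490) = 1.507 m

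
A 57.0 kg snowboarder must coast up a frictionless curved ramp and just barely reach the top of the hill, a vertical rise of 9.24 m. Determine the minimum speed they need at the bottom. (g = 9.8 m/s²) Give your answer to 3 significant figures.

v = 13.5 m/s

At the top they are momentarily at rest, so all KE converts to PE: ½mv² = mgh
v = √(2gh) = √(2 × 9.8 × 9.24) = 13.46 m/s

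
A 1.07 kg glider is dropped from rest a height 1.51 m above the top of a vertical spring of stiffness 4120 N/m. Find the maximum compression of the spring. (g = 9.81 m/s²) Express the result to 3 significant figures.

x = 0.0903 m

Let x be the compression. The total drop is H + x, and the glider is instantaneously at rest at max compression, so energy conservation gives:
mg(H + x) = ½kx²
½(4120)x² − (1.07)(9.81)x − (1.07)(9.81)(1.51) = 0
2060x² − 10.50x − 15.85 = 0
x = [10.50 + √(110.2 + 130604)]/(2 × 2060) = 0.09030 m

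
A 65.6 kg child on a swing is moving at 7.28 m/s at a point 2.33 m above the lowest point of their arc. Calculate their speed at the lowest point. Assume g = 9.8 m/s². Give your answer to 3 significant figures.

Mechanical energy is conserved (no friction): ½mv₀² + mgh = ½mv²
v² = v₀² + 2gh = (7.28)² + 2(9.8)(2.33) = 98.666
v = √98.666 = 9.933 m/s

v = 9.93 m/s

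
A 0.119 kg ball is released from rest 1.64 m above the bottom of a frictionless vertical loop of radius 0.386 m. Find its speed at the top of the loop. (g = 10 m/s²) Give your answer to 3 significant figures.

v = 4.17 m/s

Energy conservation: mgh = ½mv_top² + mg(2r)
v_top² = 2g(h − 2r) = 2(10)(1.64 − 0.7720) = 17.36
v_top = 4.167 m/s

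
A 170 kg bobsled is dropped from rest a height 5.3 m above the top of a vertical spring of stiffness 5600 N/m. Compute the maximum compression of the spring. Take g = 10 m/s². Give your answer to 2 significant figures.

x = 2.1 m

Measuring PE from the top of the relaxed spring, at max compression the bobsled has dropped H + x with zero KE, so:
mg(H + x) = ½kx²
½(5600)x² − (170)(10)x − (170)(10)(5.3) = 0
2800x² − 1700x − 9010 = 0
x = [1700 + √(2.890e+06 + 1.0091e+08)]/(2 × 2800) = 2.123 m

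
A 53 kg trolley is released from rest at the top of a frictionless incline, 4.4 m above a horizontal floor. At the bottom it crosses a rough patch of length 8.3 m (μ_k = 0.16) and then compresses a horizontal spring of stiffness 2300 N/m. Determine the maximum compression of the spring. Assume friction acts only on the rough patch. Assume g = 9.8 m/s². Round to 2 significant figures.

Initial energy: E₁ = mgh = (53)(9.8)(4.4) = 2285.4 J
Friction removes W_f = μ_k mg d = (0.16)(53)(9.8)(8.3) = 689.8 J
Energy reaching the spring: E = 2285.4 − 689.8 = 1595.6 J
At max compression ½kx² = E ⇒ x = √(2E/k) = √(2 × 1595.6/2300) = 1.178 m

x = 1.2 m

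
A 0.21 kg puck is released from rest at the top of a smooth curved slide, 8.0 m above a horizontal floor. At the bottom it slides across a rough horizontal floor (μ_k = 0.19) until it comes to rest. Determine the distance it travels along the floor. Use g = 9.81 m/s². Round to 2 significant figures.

Energy at the top = energy at the end + work done against friction:
At rest all PE has been dissipated by friction: mgh = μ_k m g d
d = h/μ_k = 8.0/0.19 = 42.11 m

d = 42 m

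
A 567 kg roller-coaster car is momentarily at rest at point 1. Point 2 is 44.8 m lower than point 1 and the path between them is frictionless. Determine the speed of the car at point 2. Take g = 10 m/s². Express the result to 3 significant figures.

v = 29.9 m/s

By conservation of mechanical energy, mgh = ½mv²
v = √(2gh) = √(2 × 10 × 44.8) = √896.00 = 29.93 m/s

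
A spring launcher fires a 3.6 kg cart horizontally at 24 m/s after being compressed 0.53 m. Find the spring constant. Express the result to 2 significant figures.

Energy stored in the spring equals the launch KE: ½kx² = ½mv²
k = mv²/x² = (3.6)(24)²/(0.53)² = 7382 N/m

k = 7400 N/m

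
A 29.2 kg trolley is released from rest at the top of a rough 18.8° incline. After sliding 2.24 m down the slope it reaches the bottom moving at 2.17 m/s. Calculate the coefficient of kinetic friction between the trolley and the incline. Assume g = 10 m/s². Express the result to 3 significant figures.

μ_k = 0.229

mgh = ½mv² + μ_k (mg cosθ) L, with h = L sinθ
mgL sinθ = 210.79 J; ½mv² = 68.750 J
W_f = 210.79 − 68.750 = 142.0 J
μ_k = W_f/(mg cosθ · L) = 142.0/(276.4 × 2.24) = 0.2294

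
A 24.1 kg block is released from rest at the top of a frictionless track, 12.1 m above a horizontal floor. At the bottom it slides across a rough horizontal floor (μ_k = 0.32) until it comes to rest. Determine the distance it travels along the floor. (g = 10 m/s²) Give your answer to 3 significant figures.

Applying the work–energy principle:
At rest all PE has been dissipated by friction: mgh = μ_k m g d
d = h/μ_k = 12.1/0.32 = 37.81 m

d = 37.8 m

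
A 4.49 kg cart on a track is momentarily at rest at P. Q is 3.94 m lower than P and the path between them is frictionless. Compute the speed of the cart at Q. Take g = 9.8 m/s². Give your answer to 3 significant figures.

v = 8.79 m/s

Energy conservation between the two points: mgh = ½mv²
The mass cancels from both sides.
v = √(2gh) = √(2 × 9.8 × 3.94) = √77.224 = 8.788 m/s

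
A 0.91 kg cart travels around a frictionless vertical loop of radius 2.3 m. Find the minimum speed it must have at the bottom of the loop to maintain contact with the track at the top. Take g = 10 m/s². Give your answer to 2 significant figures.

At the top: mg = mv_top²/r ⇒ v_top² = gr = 23.00 m²/s²
Energy from bottom to top (height 2r): ½mv_bot² = ½mv_top² + mg(2r)
v_bot² = gr + 4gr = 5gr = 115.0
v_bot = √(5gr) = 10.72 m/s

v = 11 m/s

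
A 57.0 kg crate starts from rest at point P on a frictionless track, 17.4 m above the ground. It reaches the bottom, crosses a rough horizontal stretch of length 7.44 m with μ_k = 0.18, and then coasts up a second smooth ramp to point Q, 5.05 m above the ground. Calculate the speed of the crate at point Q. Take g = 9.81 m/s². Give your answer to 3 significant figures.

Energy at P: mgh₁ = (57.0)(9.81)(17.4) = 9729.6 J
Friction loss: W_f = μ_k mg d = 748.8 J
At Q: ½mv² + mgh₂ = mgh₁ − W_f
½mv² = 9729.6 − 748.8 − 2823.8 = 6156.9 J
v = √(2 × 6156.9/57.0) = 14.70 m/s

v = 14.7 m/s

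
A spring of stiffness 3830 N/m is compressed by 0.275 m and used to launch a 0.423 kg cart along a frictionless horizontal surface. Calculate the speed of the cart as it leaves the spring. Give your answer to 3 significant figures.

Conservation of energy: ½kx² = ½mv²
v = x√(k/m) = 0.275 × √(3830/0.423) = 26.17 m/s

v = 26.2 m/s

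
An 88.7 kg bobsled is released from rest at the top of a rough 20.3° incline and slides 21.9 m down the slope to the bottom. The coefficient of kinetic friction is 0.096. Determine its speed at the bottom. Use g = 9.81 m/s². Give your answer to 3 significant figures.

Work–energy: mg(L sinθ) − μ_k(mg cosθ)L = ½mv²
mgh = mgL sinθ = (88.7)(9.81)(21.9)sin20.3° = 6611.3 J
W_f = μ_k mg cosθ · L = (0.096)(88.7)(9.81)cos20.3°·21.9 = 1716 J
½mv² = 6611.3 − 1716 = 4895.5 J
v = √(2 × 4895.5/88.7) = 10.51 m/s

v = 10.5 m/s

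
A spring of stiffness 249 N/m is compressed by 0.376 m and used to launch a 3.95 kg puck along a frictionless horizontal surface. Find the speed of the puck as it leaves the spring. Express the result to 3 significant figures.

v = 2.99 m/s

Conservation of energy: ½kx² = ½mv²
v = x√(k/m) = 0.376 × √(249/3.95) = 2.985 m/s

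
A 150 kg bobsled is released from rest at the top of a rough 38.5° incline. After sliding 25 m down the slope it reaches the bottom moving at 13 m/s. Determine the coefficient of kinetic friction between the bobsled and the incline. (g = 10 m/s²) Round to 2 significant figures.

The energy dissipated by friction is the PE lost minus the KE gained:
mgL sinθ = 23344 J; ½mv² = 12675 J
W_f = 23344 − 12675 = 10669 J
μ_k = W_f/(mg cosθ · L) = 10669/(1174 × 25) = 0.3635

μ_k = 0.36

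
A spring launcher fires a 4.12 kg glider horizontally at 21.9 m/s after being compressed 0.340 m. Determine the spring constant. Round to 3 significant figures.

k = 17100 N/m

Energy stored in the spring equals the launch KE: ½kx² = ½mv²
k = mv²/x² = (4.12)(21.9)²/(0.340)² = 17093 N/m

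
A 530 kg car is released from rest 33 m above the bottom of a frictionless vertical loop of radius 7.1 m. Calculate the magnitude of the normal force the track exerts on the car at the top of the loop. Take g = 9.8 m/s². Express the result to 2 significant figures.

N = 22000 N

Energy from release to top (height 2r): mgh = ½mv_top² + mg(2r)
v_top² = 2g(h − 2r) = 2(9.8)(33 − 14.20) = 368.48 m²/s²
At the top, both N and weight point toward the centre: N + mg = mv_top²/r
N = m(v_top²/r − g) = 530(368.48/7.1 − 9.8) = 22312 N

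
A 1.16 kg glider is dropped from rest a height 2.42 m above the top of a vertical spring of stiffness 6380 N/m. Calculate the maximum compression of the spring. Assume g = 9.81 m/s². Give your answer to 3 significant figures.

x = 0.0947 m

Measuring PE from the top of the relaxed spring, at max compression the glider has dropped H + x with zero KE, so:
mg(H + x) = ½kx²
½(6380)x² − (1.16)(9.81)x − (1.16)(9.81)(2.42) = 0
3190x² − 11.38x − 27.54 = 0
x = [11.38 + √(129.5 + 351393)]/(2 × 3190) = 0.09471 m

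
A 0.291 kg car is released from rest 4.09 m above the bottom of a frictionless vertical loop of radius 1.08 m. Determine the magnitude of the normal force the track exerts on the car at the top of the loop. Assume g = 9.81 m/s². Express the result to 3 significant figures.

N = 7.35 N

Energy from release to top (height 2r): mgh = ½mv_top² + mg(2r)
v_top² = 2g(h − 2r) = 2(9.81)(4.09 − 2.160) = 37.867 m²/s²
At the top, both N and weight point toward the centre: N + mg = mv_top²/r
N = m(v_top²/r − g) = 0.291(37.867/1.08 − 9.81) = 7.348 N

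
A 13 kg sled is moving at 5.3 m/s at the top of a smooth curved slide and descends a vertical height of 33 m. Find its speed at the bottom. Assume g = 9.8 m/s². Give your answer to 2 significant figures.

v = 26 m/s

Mechanical energy is conserved (no friction): ½mv₀² + mgh = ½mv²
v² = v₀² + 2gh = (5.3)² + 2(9.8)(33) = 674.89
v = √674.89 = 25.98 m/s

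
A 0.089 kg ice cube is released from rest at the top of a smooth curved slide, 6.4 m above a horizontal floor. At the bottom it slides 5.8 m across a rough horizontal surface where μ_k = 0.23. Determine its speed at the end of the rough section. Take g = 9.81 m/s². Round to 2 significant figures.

v = 10 m/s

Applying the work–energy principle:
mgh = ½mv² + μ_k m g d
W_f = μ_k mg d = (0.23)(0.089)(9.81)(5.8) = 1.165 J
½mv² = mgh − W_f = 5.5878 − 1.165 = 4.4231 J
v = √(2 × 4.4231/0.089) = 9.970 m/s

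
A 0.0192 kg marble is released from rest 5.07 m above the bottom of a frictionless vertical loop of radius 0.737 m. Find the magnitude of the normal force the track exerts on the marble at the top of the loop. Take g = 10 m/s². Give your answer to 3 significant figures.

N = 1.68 N

Energy from release to top (height 2r): mgh = ½mv_top² + mg(2r)
v_top² = 2g(h − 2r) = 2(10)(5.07 − 1.474) = 71.920 m²/s²
At the top, both N and weight point toward the centre: N + mg = mv_top²/r
N = m(v_top²/r − g) = 0.0192(71.920/0.737 − 10) = 1.682 N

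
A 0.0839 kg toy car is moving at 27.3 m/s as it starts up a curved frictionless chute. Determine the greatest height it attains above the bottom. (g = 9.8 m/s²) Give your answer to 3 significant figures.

h = 38.0 m

By energy conservation, ½mv² = mgh
h = v²/(2g) = 27.3²/(2 × 9.8) = 38.02 m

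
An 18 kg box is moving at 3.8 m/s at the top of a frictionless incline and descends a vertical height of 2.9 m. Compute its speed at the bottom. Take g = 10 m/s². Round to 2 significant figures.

v = 8.5 m/s

Mechanical energy is conserved (no friction): ½mv₀² + mgh = ½mv²
v² = v₀² + 2gh = (3.8)² + 2(10)(2.9) = 72.440
v = √72.440 = 8.511 m/s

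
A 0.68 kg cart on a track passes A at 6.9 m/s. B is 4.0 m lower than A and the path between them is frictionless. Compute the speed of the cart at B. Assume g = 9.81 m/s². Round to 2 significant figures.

v = 11 m/s

By conservation of mechanical energy, ½mv₀² + mgh = ½mv²
v² = v₀² + 2gh = (6.9)² + 2(9.81)(4.0) = 126.09
v = √126.09 = 11.23 m/s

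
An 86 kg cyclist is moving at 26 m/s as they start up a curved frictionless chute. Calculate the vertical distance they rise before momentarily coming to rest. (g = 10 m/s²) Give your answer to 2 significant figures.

h = 34 m

Setting KE at the bottom equal to PE gained: ½mv² = mgh
h = v²/(2g) = 26²/(2 × 10) = 33.80 m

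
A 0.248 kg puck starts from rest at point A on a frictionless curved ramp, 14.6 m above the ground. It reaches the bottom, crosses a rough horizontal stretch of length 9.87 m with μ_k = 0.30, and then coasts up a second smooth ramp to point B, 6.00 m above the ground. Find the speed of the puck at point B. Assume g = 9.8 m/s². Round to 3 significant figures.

v = 10.5 m/s

Energy at A: mgh₁ = (0.248)(9.8)(14.6) = 35.484 J
Friction loss: W_f = μ_k mg d = 7.196 J
At B: ½mv² + mgh₂ = mgh₁ − W_f
½mv² = 35.484 − 7.196 − 14.582 = 13.705 J
v = √(2 × 13.705/0.248) = 10.51 m/s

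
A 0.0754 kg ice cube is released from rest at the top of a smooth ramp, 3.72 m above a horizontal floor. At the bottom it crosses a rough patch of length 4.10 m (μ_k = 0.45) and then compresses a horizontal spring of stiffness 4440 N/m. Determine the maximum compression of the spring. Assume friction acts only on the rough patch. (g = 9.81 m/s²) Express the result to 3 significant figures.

Initial energy: E₁ = mgh = (0.0754)(9.81)(3.72) = 2.7516 J
Friction removes W_f = μ_k mg d = (0.45)(0.0754)(9.81)(4.10) = 1.365 J
Energy reaching the spring: E = 2.7516 − 1.365 = 1.3869 J
At max compression ½kx² = E ⇒ x = √(2E/k) = √(2 × 1.3869/4440) = 0.02499 m

x = 0.0250 m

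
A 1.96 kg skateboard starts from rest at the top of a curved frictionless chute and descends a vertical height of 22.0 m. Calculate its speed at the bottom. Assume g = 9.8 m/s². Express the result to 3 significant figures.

Energy conservation between the two points: mgh = ½mv²
v = √(2gh) = √(2 × 9.8 × 22.0) = √431.20 = 20.77 m/s

v = 20.8 m/s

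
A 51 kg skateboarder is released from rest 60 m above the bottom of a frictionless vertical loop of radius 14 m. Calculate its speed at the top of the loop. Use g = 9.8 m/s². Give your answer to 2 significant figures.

Energy conservation: mgh = ½mv_top² + mg(2r)
v_top² = 2g(h − 2r) = 2(9.8)(60 − 28.00) = 627.2
v_top = 25.04 m/s

v = 25 m/s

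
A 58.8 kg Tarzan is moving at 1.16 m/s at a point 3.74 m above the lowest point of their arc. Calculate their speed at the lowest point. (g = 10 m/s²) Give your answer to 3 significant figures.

v = 8.73 m/s

Mechanical energy is conserved (no friction): ½mv₀² + mgh = ½mv²
v² = v₀² + 2gh = (1.16)² + 2(10)(3.74) = 76.146
v = √76.146 = 8.726 m/s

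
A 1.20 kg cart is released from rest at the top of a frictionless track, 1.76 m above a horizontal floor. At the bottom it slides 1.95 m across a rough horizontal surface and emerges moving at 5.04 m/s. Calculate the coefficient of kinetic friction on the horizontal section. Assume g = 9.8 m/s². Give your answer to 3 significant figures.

Energy bookkeeping (friction removes W_f = μ_k N d):
mgh = ½mv² + μ_k m g d
mgh = 20.698 J; ½mv² = 15.241 J
W_f = 20.698 − 15.241 = 5.457 J
μ_k = W_f/(mg·d) = 5.457/(11.76 × 1.95) = 0.2379

μ_k = 0.238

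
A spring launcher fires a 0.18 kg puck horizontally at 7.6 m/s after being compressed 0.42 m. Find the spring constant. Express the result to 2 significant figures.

½kx² = ½mv²
k = mv²/x² = (0.18)(7.6)²/(0.42)² = 58.94 N/m

k = 59 N/m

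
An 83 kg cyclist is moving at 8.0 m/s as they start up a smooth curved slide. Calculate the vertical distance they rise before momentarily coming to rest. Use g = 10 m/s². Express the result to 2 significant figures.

Setting KE at the bottom equal to PE gained: ½mv² = mgh
h = v²/(2g) = 8.0²/(2 × 10) = 3.200 m

h = 3.2 m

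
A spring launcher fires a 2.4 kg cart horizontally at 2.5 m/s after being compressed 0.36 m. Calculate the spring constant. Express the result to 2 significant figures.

½kx² = ½mv²
k = mv²/x² = (2.4)(2.5)²/(0.36)² = 115.7 N/m

k = 120 N/m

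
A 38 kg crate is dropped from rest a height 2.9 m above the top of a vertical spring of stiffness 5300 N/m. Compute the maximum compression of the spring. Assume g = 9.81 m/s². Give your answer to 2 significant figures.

Measuring PE from the top of the relaxed spring, at max compression the crate has dropped H + x with zero KE, so:
mg(H + x) = ½kx²
½(5300)x² − (38)(9.81)x − (38)(9.81)(2.9) = 0
2650x² − 372.8x − 1081 = 0
x = [372.8 + √(138965 + 1.1459e+07)]/(2 × 2650) = 0.7129 m

x = 0.71 m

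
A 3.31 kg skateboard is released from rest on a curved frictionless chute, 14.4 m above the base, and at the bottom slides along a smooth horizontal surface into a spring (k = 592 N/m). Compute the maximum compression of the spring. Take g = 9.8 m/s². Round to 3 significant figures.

x = 1.26 m

At max compression the skateboard is momentarily at rest: mgh = ½kx²
x = √(2mgh/k) = √(2 × 3.31 × 9.8 × 14.4 / 592) = 1.256 m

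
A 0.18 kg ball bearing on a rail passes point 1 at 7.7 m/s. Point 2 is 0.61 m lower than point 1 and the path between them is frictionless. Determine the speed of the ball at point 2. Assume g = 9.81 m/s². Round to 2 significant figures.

v = 8.4 m/s

By conservation of mechanical energy, ½mv₀² + mgh = ½mv²
The mass cancels from both sides.
v² = v₀² + 2gh = (7.7)² + 2(9.81)(0.61) = 71.258
v = √71.258 = 8.441 m/s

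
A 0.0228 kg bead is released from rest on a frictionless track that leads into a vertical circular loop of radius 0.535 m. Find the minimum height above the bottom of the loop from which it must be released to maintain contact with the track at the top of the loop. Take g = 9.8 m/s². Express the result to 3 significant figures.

h = 1.34 m

At the top, for minimum speed gravity alone supplies the centripetal force: mg = mv_top²/r ⇒ v_top² = gr = 5.243 m²/s²
Energy conservation from release height h to the top (height 2r): mgh = ½mv_top² + mg(2r)
h = v_top²/(2g) + 2r = r/2 + 2r = 5r/2 = 1.338 m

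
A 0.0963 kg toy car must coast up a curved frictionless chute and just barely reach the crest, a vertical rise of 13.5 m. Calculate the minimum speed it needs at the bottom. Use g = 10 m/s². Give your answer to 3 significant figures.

v = 16.4 m/s

At the top it is momentarily at rest, so all KE converts to PE: ½mv² = mgh
v = √(2gh) = √(2 × 10 × 13.5) = 16.43 m/s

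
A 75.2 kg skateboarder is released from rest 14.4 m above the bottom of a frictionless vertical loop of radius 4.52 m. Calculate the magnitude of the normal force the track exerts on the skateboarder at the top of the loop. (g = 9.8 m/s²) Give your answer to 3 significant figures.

N = 1010 N

Energy from release to top (height 2r): mgh = ½mv_top² + mg(2r)
v_top² = 2g(h − 2r) = 2(9.8)(14.4 − 9.040) = 105.06 m²/s²
At the top, both N and weight point toward the centre: N + mg = mv_top²/r
N = m(v_top²/r − g) = 75.2(105.06/4.52 − 9.8) = 1011 N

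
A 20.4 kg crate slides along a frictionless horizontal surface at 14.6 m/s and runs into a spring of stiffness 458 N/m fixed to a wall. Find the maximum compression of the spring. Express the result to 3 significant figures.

x = 3.08 m

At max compression the crate is momentarily at rest: ½mv² = ½kx²
x = v√(m/k) = 14.6 × √(20.4/458) = 3.081 m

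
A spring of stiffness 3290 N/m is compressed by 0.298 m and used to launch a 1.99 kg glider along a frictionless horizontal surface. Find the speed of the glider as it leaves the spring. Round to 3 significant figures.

Spring PE converts entirely to kinetic energy: ½kx² = ½mv²
v = x√(k/m) = 0.298 × √(3290/1.99) = 12.12 m/s

v = 12.1 m/s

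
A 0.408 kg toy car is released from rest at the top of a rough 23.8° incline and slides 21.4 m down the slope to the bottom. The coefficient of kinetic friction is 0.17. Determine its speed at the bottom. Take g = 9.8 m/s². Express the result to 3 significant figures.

v = 10.2 m/s

Work–energy: mg(L sinθ) − μ_k(mg cosθ)L = ½mv²
mgh = mgL sinθ = (0.408)(9.8)(21.4)sin23.8° = 34.530 J
W_f = μ_k mg cosθ · L = (0.17)(0.408)(9.8)cos23.8°·21.4 = 13.31 J
½mv² = 34.530 − 13.31 = 21.220 J
v = √(2 × 21.220/0.408) = 10.20 m/s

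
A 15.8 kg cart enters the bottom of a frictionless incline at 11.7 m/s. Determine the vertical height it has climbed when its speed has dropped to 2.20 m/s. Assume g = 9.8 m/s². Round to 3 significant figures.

Conservation of energy: ½mv₁² = ½mv₂² + mgh
h = (v₁² − v₂²)/(2g) = (11.7² − 2.20²)/(2 × 9.8) = 6.737 m

h = 6.74 m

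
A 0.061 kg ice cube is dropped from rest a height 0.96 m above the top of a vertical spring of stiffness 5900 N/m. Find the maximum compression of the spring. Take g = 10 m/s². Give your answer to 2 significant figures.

Measuring PE from the top of the relaxed spring, at max compression the cube has dropped H + x with zero KE, so:
mg(H + x) = ½kx²
½(5900)x² − (0.061)(10)x − (0.061)(10)(0.96) = 0
2950x² − 0.6100x − 0.5856 = 0
x = [0.6100 + √(0.3721 + 6910.1)]/(2 × 2950) = 0.01419 m

x = 0.014 m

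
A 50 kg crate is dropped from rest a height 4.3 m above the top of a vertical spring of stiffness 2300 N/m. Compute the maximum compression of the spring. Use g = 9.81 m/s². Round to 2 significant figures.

Let x be the compression. The total drop is H + x, and the crate is instantaneously at rest at max compression, so energy conservation gives:
mg(H + x) = ½kx²
½(2300)x² − (50)(9.81)x − (50)(9.81)(4.3) = 0
1150x² − 490.5x − 2109 = 0
x = [490.5 + √(240590 + 9.7021e+06)]/(2 × 1150) = 1.584 m

x = 1.6 m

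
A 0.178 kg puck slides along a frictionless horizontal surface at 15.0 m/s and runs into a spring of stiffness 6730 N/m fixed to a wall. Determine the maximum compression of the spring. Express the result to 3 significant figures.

All KE is stored as spring PE at maximum compression: ½mv² = ½kx²
x = v√(m/k) = 15.0 × √(0.178/6730) = 0.07714 m

x = 0.0771 m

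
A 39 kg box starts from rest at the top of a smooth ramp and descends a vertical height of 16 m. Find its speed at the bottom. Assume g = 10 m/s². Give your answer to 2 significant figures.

v = 18 m/s

Mechanical energy is conserved (no friction): mgh = ½mv²
v = √(2gh) = √(2 × 10 × 16) = √320.00 = 17.89 m/s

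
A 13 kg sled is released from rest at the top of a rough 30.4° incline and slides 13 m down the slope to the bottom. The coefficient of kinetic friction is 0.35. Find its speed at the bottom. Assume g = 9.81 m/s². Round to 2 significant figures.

v = 7.2 m/s

Taking the bottom as reference, mgh = ½mv² + μ_k N L with h = L sinθ, N = mg cosθ:
mgh = mgL sinθ = (13)(9.81)(13)sin30.4° = 838.95 J
W_f = μ_k mg cosθ · L = (0.35)(13)(9.81)cos30.4°·13 = 500.5 J
½mv² = 838.95 − 500.5 = 338.46 J
v = √(2 × 338.46/13) = 7.216 m/s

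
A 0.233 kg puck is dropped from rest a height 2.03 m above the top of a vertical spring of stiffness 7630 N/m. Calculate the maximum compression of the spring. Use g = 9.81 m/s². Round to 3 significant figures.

Let x be the compression. The total drop is H + x, and the puck is instantaneously at rest at max compression, so energy conservation gives:
mg(H + x) = ½kx²
½(7630)x² − (0.233)(9.81)x − (0.233)(9.81)(2.03) = 0
3815x² − 2.286x − 4.640 = 0
x = [2.286 + √(5.225 + 70807)]/(2 × 3815) = 0.03518 m

x = 0.0352 m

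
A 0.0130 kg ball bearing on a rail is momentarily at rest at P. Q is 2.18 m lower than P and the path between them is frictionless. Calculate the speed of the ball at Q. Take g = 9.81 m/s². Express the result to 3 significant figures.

v = 6.54 m/s

Energy conservation between the two points: mgh = ½mv²
The mass cancels from both sides.
v = √(2gh) = √(2 × 9.81 × 2.18) = √42.772 = 6.540 m/s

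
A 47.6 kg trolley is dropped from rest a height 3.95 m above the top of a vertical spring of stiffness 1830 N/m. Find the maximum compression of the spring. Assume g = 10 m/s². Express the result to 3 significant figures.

Let x be the compression. The total drop is H + x, and the trolley is instantaneously at rest at max compression, so energy conservation gives:
mg(H + x) = ½kx²
½(1830)x² − (47.6)(10)x − (47.6)(10)(3.95) = 0
915.0x² − 476.0x − 1880 = 0
x = [476.0 + √(226576 + 6.8815e+06)]/(2 × 915.0) = 1.717 m

x = 1.72 m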